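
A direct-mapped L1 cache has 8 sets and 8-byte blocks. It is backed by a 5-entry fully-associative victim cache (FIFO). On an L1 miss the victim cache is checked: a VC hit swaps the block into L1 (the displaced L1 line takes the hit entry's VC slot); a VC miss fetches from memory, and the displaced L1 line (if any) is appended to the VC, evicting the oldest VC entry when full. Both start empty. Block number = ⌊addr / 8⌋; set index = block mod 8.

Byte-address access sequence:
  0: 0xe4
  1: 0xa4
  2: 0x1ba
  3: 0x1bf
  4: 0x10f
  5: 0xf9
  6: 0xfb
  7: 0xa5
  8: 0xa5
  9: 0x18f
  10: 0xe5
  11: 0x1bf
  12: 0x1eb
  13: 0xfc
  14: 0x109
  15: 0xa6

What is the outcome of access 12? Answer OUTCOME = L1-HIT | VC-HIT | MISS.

0: 0xe4 (blk 28, set 4) → MISS  vc=[]
1: 0xa4 (blk 20, set 4) → MISS  vc=[28]
2: 0x1ba (blk 55, set 7) → MISS  vc=[28]
3: 0x1bf (blk 55, set 7) → L1-HIT  vc=[28]
4: 0x10f (blk 33, set 1) → MISS  vc=[28]
5: 0xf9 (blk 31, set 7) → MISS  vc=[28, 55]
6: 0xfb (blk 31, set 7) → L1-HIT  vc=[28, 55]
7: 0xa5 (blk 20, set 4) → L1-HIT  vc=[28, 55]
8: 0xa5 (blk 20, set 4) → L1-HIT  vc=[28, 55]
9: 0x18f (blk 49, set 1) → MISS  vc=[28, 55, 33]
10: 0xe5 (blk 28, set 4) → VC-HIT  vc=[20, 55, 33]
11: 0x1bf (blk 55, set 7) → VC-HIT  vc=[20, 31, 33]
12: 0x1eb (blk 61, set 5) → MISS  vc=[20, 31, 33]
13: 0xfc (blk 31, set 7) → VC-HIT  vc=[20, 55, 33]
14: 0x109 (blk 33, set 1) → VC-HIT  vc=[20, 55, 49]
15: 0xa6 (blk 20, set 4) → VC-HIT  vc=[28, 55, 49]

OUTCOME = MISS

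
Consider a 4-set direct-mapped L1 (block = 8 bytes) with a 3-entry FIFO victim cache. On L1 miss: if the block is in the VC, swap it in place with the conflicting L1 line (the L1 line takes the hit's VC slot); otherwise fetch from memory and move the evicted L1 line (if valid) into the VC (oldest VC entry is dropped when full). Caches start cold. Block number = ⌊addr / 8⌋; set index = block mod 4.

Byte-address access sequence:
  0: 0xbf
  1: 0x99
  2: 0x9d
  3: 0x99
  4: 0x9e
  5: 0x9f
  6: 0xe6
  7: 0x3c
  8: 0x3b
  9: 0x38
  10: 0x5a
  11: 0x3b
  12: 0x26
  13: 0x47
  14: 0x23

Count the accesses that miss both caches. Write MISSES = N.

MISSES = 7

#0 0xbf→b23/s3 MISS; vc=[]
#1 0x99→b19/s3 MISS; vc=[23]
#2 0x9d→b19/s3 L1-HIT; vc=[23]
#3 0x99→b19/s3 L1-HIT; vc=[23]
#4 0x9e→b19/s3 L1-HIT; vc=[23]
#5 0x9f→b19/s3 L1-HIT; vc=[23]
#6 0xe6→b28/s0 MISS; vc=[23]
#7 0x3c→b7/s3 MISS; vc=[23,19]
#8 0x3b→b7/s3 L1-HIT; vc=[23,19]
#9 0x38→b7/s3 L1-HIT; vc=[23,19]
#10 0x5a→b11/s3 MISS; vc=[23,19,7]
#11 0x3b→b7/s3 VC-HIT; vc=[23,19,11]
#12 0x26→b4/s0 MISS; vc=[19,11,28]
#13 0x47→b8/s0 MISS; vc=[11,28,4]
#14 0x23→b4/s0 VC-HIT; vc=[11,28,8]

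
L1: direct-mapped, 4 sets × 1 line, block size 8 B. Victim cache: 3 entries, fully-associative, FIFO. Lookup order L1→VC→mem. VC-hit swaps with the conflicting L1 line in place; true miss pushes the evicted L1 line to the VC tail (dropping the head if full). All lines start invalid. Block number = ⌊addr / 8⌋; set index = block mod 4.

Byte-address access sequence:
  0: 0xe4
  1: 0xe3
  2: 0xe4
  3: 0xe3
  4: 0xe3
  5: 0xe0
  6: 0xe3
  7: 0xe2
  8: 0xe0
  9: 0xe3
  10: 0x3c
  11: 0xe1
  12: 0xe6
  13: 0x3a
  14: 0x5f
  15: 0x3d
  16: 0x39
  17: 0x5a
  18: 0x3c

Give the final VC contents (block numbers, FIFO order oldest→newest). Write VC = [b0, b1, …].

VC = [11]

  [0] addr=0xe4 blk=28 s=0: MISS | VC []
  [1] addr=0xe3 blk=28 s=0: L1-HIT | VC []
  [2] addr=0xe4 blk=28 s=0: L1-HIT | VC []
  [3] addr=0xe3 blk=28 s=0: L1-HIT | VC []
  [4] addr=0xe3 blk=28 s=0: L1-HIT | VC []
  [5] addr=0xe0 blk=28 s=0: L1-HIT | VC []
  [6] addr=0xe3 blk=28 s=0: L1-HIT | VC []
  [7] addr=0xe2 blk=28 s=0: L1-HIT | VC []
  [8] addr=0xe0 blk=28 s=0: L1-HIT | VC []
  [9] addr=0xe3 blk=28 s=0: L1-HIT | VC []
  [10] addr=0x3c blk=7 s=3: MISS | VC []
  [11] addr=0xe1 blk=28 s=0: L1-HIT | VC []
  [12] addr=0xe6 blk=28 s=0: L1-HIT | VC []
  [13] addr=0x3a blk=7 s=3: L1-HIT | VC []
  [14] addr=0x5f blk=11 s=3: MISS | VC [7]
  [15] addr=0x3d blk=7 s=3: VC-HIT | VC [11]
  [16] addr=0x39 blk=7 s=3: L1-HIT | VC [11]
  [17] addr=0x5a blk=11 s=3: VC-HIT | VC [7]
  [18] addr=0x3c blk=7 s=3: VC-HIT | VC [11]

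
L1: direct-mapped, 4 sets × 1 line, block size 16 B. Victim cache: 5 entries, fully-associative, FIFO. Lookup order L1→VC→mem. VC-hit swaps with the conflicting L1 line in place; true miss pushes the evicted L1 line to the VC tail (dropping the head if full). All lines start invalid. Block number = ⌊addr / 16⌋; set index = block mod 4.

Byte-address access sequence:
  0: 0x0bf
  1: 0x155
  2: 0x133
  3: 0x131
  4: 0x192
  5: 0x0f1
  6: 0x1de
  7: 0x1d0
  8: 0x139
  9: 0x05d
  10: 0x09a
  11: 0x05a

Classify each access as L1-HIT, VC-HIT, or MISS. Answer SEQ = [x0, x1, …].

SEQ = [MISS, MISS, MISS, L1-HIT, MISS, MISS, MISS, L1-HIT, VC-HIT, MISS, MISS, VC-HIT]

0: 0xbf (blk 11, set 3) → MISS  vc=[]
1: 0x155 (blk 21, set 1) → MISS  vc=[]
2: 0x133 (blk 19, set 3) → MISS  vc=[11]
3: 0x131 (blk 19, set 3) → L1-HIT  vc=[11]
4: 0x192 (blk 25, set 1) → MISS  vc=[11, 21]
5: 0xf1 (blk 15, set 3) → MISS  vc=[11, 21, 19]
6: 0x1de (blk 29, set 1) → MISS  vc=[11, 21, 19, 25]
7: 0x1d0 (blk 29, set 1) → L1-HIT  vc=[11, 21, 19, 25]
8: 0x139 (blk 19, set 3) → VC-HIT  vc=[11, 21, 15, 25]
9: 0x5d (blk 5, set 1) → MISS  vc=[11, 21, 15, 25, 29]
10: 0x9a (blk 9, set 1) → MISS  vc=[21, 15, 25, 29, 5]
11: 0x5a (blk 5, set 1) → VC-HIT  vc=[21, 15, 25, 29, 9]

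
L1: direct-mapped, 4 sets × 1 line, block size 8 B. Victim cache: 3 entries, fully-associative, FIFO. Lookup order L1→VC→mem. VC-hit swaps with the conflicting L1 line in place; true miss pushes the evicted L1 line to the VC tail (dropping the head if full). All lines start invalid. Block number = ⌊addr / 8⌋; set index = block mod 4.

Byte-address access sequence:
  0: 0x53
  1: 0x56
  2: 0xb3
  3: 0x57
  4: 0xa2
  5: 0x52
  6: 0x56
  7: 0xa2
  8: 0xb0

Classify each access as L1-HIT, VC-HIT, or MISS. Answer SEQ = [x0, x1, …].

SEQ = [MISS, L1-HIT, MISS, VC-HIT, MISS, L1-HIT, L1-HIT, L1-HIT, VC-HIT]

#0 0x53→b10/s2 MISS; vc=[]
#1 0x56→b10/s2 L1-HIT; vc=[]
#2 0xb3→b22/s2 MISS; vc=[10]
#3 0x57→b10/s2 VC-HIT; vc=[22]
#4 0xa2→b20/s0 MISS; vc=[22]
#5 0x52→b10/s2 L1-HIT; vc=[22]
#6 0x56→b10/s2 L1-HIT; vc=[22]
#7 0xa2→b20/s0 L1-HIT; vc=[22]
#8 0xb0→b22/s2 VC-HIT; vc=[10]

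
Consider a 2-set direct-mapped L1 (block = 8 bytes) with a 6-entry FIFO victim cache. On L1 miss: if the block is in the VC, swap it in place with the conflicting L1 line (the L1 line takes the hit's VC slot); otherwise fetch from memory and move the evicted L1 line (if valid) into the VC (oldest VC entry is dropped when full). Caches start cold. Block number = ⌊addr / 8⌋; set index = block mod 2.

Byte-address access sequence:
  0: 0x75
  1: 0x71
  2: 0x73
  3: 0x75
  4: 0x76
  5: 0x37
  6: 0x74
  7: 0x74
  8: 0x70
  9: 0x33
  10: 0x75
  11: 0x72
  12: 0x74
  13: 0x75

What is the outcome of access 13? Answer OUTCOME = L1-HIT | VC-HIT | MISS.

#0 0x75→b14/s0 MISS; vc=[]
#1 0x71→b14/s0 L1-HIT; vc=[]
#2 0x73→b14/s0 L1-HIT; vc=[]
#3 0x75→b14/s0 L1-HIT; vc=[]
#4 0x76→b14/s0 L1-HIT; vc=[]
#5 0x37→b6/s0 MISS; vc=[14]
#6 0x74→b14/s0 VC-HIT; vc=[6]
#7 0x74→b14/s0 L1-HIT; vc=[6]
#8 0x70→b14/s0 L1-HIT; vc=[6]
#9 0x33→b6/s0 VC-HIT; vc=[14]
#10 0x75→b14/s0 VC-HIT; vc=[6]
#11 0x72→b14/s0 L1-HIT; vc=[6]
#12 0x74→b14/s0 L1-HIT; vc=[6]
#13 0x75→b14/s0 L1-HIT; vc=[6]

OUTCOME = L1-HIT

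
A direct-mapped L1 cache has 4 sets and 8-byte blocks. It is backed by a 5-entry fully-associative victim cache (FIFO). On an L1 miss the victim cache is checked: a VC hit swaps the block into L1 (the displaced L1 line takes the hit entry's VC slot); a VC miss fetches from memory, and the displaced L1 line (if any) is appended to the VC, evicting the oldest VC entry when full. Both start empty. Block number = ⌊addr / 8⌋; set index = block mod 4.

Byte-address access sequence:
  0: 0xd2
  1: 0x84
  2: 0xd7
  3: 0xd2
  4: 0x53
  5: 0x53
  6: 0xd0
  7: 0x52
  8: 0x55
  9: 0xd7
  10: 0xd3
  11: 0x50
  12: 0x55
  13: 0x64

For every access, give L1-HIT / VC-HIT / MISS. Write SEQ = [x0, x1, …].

#0 0xd2→b26/s2 MISS; vc=[]
#1 0x84→b16/s0 MISS; vc=[]
#2 0xd7→b26/s2 L1-HIT; vc=[]
#3 0xd2→b26/s2 L1-HIT; vc=[]
#4 0x53→b10/s2 MISS; vc=[26]
#5 0x53→b10/s2 L1-HIT; vc=[26]
#6 0xd0→b26/s2 VC-HIT; vc=[10]
#7 0x52→b10/s2 VC-HIT; vc=[26]
#8 0x55→b10/s2 L1-HIT; vc=[26]
#9 0xd7→b26/s2 VC-HIT; vc=[10]
#10 0xd3→b26/s2 L1-HIT; vc=[10]
#11 0x50→b10/s2 VC-HIT; vc=[26]
#12 0x55→b10/s2 L1-HIT; vc=[26]
#13 0x64→b12/s0 MISS; vc=[26,16]

SEQ = [MISS, MISS, L1-HIT, L1-HIT, MISS, L1-HIT, VC-HIT, VC-HIT, L1-HIT, VC-HIT, L1-HIT, VC-HIT, L1-HIT, MISS]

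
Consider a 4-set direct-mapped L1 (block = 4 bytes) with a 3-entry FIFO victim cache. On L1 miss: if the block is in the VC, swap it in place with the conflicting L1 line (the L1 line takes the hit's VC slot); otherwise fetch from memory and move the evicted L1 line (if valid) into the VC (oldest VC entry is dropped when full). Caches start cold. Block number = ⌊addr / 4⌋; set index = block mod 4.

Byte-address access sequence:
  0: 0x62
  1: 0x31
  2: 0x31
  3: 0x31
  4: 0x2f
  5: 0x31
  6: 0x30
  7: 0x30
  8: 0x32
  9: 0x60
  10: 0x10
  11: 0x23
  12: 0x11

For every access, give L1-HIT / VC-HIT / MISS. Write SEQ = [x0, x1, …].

#0 0x62→b24/s0 MISS; vc=[]
#1 0x31→b12/s0 MISS; vc=[24]
#2 0x31→b12/s0 L1-HIT; vc=[24]
#3 0x31→b12/s0 L1-HIT; vc=[24]
#4 0x2f→b11/s3 MISS; vc=[24]
#5 0x31→b12/s0 L1-HIT; vc=[24]
#6 0x30→b12/s0 L1-HIT; vc=[24]
#7 0x30→b12/s0 L1-HIT; vc=[24]
#8 0x32→b12/s0 L1-HIT; vc=[24]
#9 0x60→b24/s0 VC-HIT; vc=[12]
#10 0x10→b4/s0 MISS; vc=[12,24]
#11 0x23→b8/s0 MISS; vc=[12,24,4]
#12 0x11→b4/s0 VC-HIT; vc=[12,24,8]

SEQ = [MISS, MISS, L1-HIT, L1-HIT, MISS, L1-HIT, L1-HIT, L1-HIT, L1-HIT, VC-HIT, MISS, MISS, VC-HIT]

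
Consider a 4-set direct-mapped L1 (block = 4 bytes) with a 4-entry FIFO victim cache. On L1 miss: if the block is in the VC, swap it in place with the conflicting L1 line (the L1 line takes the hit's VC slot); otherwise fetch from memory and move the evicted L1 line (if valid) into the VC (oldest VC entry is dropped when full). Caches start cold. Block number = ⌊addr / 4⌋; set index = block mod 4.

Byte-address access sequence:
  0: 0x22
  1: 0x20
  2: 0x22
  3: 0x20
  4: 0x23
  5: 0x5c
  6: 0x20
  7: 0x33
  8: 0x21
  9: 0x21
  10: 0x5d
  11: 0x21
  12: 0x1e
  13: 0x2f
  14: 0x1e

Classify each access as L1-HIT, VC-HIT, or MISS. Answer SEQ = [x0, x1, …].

0: 0x22 (blk 8, set 0) → MISS  vc=[]
1: 0x20 (blk 8, set 0) → L1-HIT  vc=[]
2: 0x22 (blk 8, set 0) → L1-HIT  vc=[]
3: 0x20 (blk 8, set 0) → L1-HIT  vc=[]
4: 0x23 (blk 8, set 0) → L1-HIT  vc=[]
5: 0x5c (blk 23, set 3) → MISS  vc=[]
6: 0x20 (blk 8, set 0) → L1-HIT  vc=[]
7: 0x33 (blk 12, set 0) → MISS  vc=[8]
8: 0x21 (blk 8, set 0) → VC-HIT  vc=[12]
9: 0x21 (blk 8, set 0) → L1-HIT  vc=[12]
10: 0x5d (blk 23, set 3) → L1-HIT  vc=[12]
11: 0x21 (blk 8, set 0) → L1-HIT  vc=[12]
12: 0x1e (blk 7, set 3) → MISS  vc=[12, 23]
13: 0x2f (blk 11, set 3) → MISS  vc=[12, 23, 7]
14: 0x1e (blk 7, set 3) → VC-HIT  vc=[12, 23, 11]

SEQ = [MISS, L1-HIT, L1-HIT, L1-HIT, L1-HIT, MISS, L1-HIT, MISS, VC-HIT, L1-HIT, L1-HIT, L1-HIT, MISS, MISS, VC-HIT]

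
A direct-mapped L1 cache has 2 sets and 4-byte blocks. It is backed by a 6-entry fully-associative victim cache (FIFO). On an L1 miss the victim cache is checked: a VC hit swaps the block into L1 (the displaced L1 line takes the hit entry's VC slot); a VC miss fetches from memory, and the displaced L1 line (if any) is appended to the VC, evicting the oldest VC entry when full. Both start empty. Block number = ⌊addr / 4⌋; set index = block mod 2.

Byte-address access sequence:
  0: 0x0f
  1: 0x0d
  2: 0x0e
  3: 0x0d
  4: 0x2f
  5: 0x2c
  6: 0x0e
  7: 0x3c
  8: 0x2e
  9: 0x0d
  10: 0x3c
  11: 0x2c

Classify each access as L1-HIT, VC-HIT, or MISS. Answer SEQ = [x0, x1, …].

  [0] addr=0xf blk=3 s=1: MISS | VC []
  [1] addr=0xd blk=3 s=1: L1-HIT | VC []
  [2] addr=0xe blk=3 s=1: L1-HIT | VC []
  [3] addr=0xd blk=3 s=1: L1-HIT | VC []
  [4] addr=0x2f blk=11 s=1: MISS | VC [3]
  [5] addr=0x2c blk=11 s=1: L1-HIT | VC [3]
  [6] addr=0xe blk=3 s=1: VC-HIT | VC [11]
  [7] addr=0x3c blk=15 s=1: MISS | VC [11, 3]
  [8] addr=0x2e blk=11 s=1: VC-HIT | VC [15, 3]
  [9] addr=0xd blk=3 s=1: VC-HIT | VC [15, 11]
  [10] addr=0x3c blk=15 s=1: VC-HIT | VC [3, 11]
  [11] addr=0x2c blk=11 s=1: VC-HIT | VC [3, 15]

SEQ = [MISS, L1-HIT, L1-HIT, L1-HIT, MISS, L1-HIT, VC-HIT, MISS, VC-HIT, VC-HIT, VC-HIT, VC-HIT]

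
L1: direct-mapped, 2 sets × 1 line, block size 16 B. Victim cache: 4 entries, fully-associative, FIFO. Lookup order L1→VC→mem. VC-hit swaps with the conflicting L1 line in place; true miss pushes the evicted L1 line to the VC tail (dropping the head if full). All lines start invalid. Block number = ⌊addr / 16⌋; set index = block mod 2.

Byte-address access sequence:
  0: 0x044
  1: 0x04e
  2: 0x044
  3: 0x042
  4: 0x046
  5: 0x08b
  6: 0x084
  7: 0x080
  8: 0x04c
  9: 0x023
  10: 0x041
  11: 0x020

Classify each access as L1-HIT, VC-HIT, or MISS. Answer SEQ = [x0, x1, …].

#0 0x44→b4/s0 MISS; vc=[]
#1 0x4e→b4/s0 L1-HIT; vc=[]
#2 0x44→b4/s0 L1-HIT; vc=[]
#3 0x42→b4/s0 L1-HIT; vc=[]
#4 0x46→b4/s0 L1-HIT; vc=[]
#5 0x8b→b8/s0 MISS; vc=[4]
#6 0x84→b8/s0 L1-HIT; vc=[4]
#7 0x80→b8/s0 L1-HIT; vc=[4]
#8 0x4c→b4/s0 VC-HIT; vc=[8]
#9 0x23→b2/s0 MISS; vc=[8,4]
#10 0x41→b4/s0 VC-HIT; vc=[8,2]
#11 0x20→b2/s0 VC-HIT; vc=[8,4]

SEQ = [MISS, L1-HIT, L1-HIT, L1-HIT, L1-HIT, MISS, L1-HIT, L1-HIT, VC-HIT, MISS, VC-HIT, VC-HIT]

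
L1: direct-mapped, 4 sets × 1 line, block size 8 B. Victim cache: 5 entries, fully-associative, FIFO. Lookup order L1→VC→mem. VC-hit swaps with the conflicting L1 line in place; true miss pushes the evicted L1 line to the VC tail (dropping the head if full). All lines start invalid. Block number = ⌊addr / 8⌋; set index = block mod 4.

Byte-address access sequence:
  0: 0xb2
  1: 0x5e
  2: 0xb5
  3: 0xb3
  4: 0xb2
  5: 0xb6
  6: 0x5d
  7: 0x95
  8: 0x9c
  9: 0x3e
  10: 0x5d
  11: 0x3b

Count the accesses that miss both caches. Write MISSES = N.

MISSES = 5

0: 0xb2 (blk 22, set 2) → MISS  vc=[]
1: 0x5e (blk 11, set 3) → MISS  vc=[]
2: 0xb5 (blk 22, set 2) → L1-HIT  vc=[]
3: 0xb3 (blk 22, set 2) → L1-HIT  vc=[]
4: 0xb2 (blk 22, set 2) → L1-HIT  vc=[]
5: 0xb6 (blk 22, set 2) → L1-HIT  vc=[]
6: 0x5d (blk 11, set 3) → L1-HIT  vc=[]
7: 0x95 (blk 18, set 2) → MISS  vc=[22]
8: 0x9c (blk 19, set 3) → MISS  vc=[22, 11]
9: 0x3e (blk 7, set 3) → MISS  vc=[22, 11, 19]
10: 0x5d (blk 11, set 3) → VC-HIT  vc=[22, 7, 19]
11: 0x3b (blk 7, set 3) → VC-HIT  vc=[22, 11, 19]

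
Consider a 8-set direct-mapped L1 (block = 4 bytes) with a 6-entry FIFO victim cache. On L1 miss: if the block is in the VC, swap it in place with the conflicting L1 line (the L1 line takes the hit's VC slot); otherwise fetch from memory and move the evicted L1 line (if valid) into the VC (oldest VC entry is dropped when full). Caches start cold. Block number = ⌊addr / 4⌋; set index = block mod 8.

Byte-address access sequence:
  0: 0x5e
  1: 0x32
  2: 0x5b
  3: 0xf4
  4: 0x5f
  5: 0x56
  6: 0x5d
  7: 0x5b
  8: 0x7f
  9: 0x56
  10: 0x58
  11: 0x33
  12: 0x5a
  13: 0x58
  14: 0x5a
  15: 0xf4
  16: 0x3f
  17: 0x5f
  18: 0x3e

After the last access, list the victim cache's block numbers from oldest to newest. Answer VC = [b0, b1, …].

#0 0x5e→b23/s7 MISS; vc=[]
#1 0x32→b12/s4 MISS; vc=[]
#2 0x5b→b22/s6 MISS; vc=[]
#3 0xf4→b61/s5 MISS; vc=[]
#4 0x5f→b23/s7 L1-HIT; vc=[]
#5 0x56→b21/s5 MISS; vc=[61]
#6 0x5d→b23/s7 L1-HIT; vc=[61]
#7 0x5b→b22/s6 L1-HIT; vc=[61]
#8 0x7f→b31/s7 MISS; vc=[61,23]
#9 0x56→b21/s5 L1-HIT; vc=[61,23]
#10 0x58→b22/s6 L1-HIT; vc=[61,23]
#11 0x33→b12/s4 L1-HIT; vc=[61,23]
#12 0x5a→b22/s6 L1-HIT; vc=[61,23]
#13 0x58→b22/s6 L1-HIT; vc=[61,23]
#14 0x5a→b22/s6 L1-HIT; vc=[61,23]
#15 0xf4→b61/s5 VC-HIT; vc=[21,23]
#16 0x3f→b15/s7 MISS; vc=[21,23,31]
#17 0x5f→b23/s7 VC-HIT; vc=[21,15,31]
#18 0x3e→b15/s7 VC-HIT; vc=[21,23,31]

VC = [21, 23, 31]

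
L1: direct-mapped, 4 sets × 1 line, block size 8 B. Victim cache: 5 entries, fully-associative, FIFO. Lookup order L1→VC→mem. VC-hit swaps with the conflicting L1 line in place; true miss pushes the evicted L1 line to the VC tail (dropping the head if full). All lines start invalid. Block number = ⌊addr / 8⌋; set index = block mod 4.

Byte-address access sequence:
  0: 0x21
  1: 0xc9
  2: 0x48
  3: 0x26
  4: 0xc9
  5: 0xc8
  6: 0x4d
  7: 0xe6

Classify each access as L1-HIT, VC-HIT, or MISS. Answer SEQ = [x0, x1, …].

SEQ = [MISS, MISS, MISS, L1-HIT, VC-HIT, L1-HIT, VC-HIT, MISS]

#0 0x21→b4/s0 MISS; vc=[]
#1 0xc9→b25/s1 MISS; vc=[]
#2 0x48→b9/s1 MISS; vc=[25]
#3 0x26→b4/s0 L1-HIT; vc=[25]
#4 0xc9→b25/s1 VC-HIT; vc=[9]
#5 0xc8→b25/s1 L1-HIT; vc=[9]
#6 0x4d→b9/s1 VC-HIT; vc=[25]
#7 0xe6→b28/s0 MISS; vc=[25,4]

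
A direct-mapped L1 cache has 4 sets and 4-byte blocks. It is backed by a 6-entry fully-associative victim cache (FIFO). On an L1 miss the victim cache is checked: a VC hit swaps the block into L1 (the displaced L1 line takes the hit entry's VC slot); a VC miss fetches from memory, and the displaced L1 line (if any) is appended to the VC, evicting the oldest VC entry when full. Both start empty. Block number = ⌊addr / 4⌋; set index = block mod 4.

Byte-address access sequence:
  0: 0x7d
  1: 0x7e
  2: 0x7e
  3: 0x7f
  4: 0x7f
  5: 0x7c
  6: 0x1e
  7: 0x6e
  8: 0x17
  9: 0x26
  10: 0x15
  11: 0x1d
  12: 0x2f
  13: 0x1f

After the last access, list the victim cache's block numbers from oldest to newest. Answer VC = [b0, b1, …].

#0 0x7d→b31/s3 MISS; vc=[]
#1 0x7e→b31/s3 L1-HIT; vc=[]
#2 0x7e→b31/s3 L1-HIT; vc=[]
#3 0x7f→b31/s3 L1-HIT; vc=[]
#4 0x7f→b31/s3 L1-HIT; vc=[]
#5 0x7c→b31/s3 L1-HIT; vc=[]
#6 0x1e→b7/s3 MISS; vc=[31]
#7 0x6e→b27/s3 MISS; vc=[31,7]
#8 0x17→b5/s1 MISS; vc=[31,7]
#9 0x26→b9/s1 MISS; vc=[31,7,5]
#10 0x15→b5/s1 VC-HIT; vc=[31,7,9]
#11 0x1d→b7/s3 VC-HIT; vc=[31,27,9]
#12 0x2f→b11/s3 MISS; vc=[31,27,9,7]
#13 0x1f→b7/s3 VC-HIT; vc=[31,27,9,11]

VC = [31, 27, 9, 11]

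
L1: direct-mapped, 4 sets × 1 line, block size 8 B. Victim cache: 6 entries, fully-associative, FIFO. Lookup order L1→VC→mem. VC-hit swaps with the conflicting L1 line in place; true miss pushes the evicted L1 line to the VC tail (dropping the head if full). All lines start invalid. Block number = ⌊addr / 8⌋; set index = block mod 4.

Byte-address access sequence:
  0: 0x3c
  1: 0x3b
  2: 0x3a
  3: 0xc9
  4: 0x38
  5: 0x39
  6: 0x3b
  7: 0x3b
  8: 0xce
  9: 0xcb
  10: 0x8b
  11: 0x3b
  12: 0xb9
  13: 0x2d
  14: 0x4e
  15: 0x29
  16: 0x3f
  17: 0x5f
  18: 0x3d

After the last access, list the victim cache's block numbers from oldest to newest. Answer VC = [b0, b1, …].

  [0] addr=0x3c blk=7 s=3: MISS | VC []
  [1] addr=0x3b blk=7 s=3: L1-HIT | VC []
  [2] addr=0x3a blk=7 s=3: L1-HIT | VC []
  [3] addr=0xc9 blk=25 s=1: MISS | VC []
  [4] addr=0x38 blk=7 s=3: L1-HIT | VC []
  [5] addr=0x39 blk=7 s=3: L1-HIT | VC []
  [6] addr=0x3b blk=7 s=3: L1-HIT | VC []
  [7] addr=0x3b blk=7 s=3: L1-HIT | VC []
  [8] addr=0xce blk=25 s=1: L1-HIT | VC []
  [9] addr=0xcb blk=25 s=1: L1-HIT | VC []
  [10] addr=0x8b blk=17 s=1: MISS | VC [25]
  [11] addr=0x3b blk=7 s=3: L1-HIT | VC [25]
  [12] addr=0xb9 blk=23 s=3: MISS | VC [25, 7]
  [13] addr=0x2d blk=5 s=1: MISS | VC [25, 7, 17]
  [14] addr=0x4e blk=9 s=1: MISS | VC [25, 7, 17, 5]
  [15] addr=0x29 blk=5 s=1: VC-HIT | VC [25, 7, 17, 9]
  [16] addr=0x3f blk=7 s=3: VC-HIT | VC [25, 23, 17, 9]
  [17] addr=0x5f blk=11 s=3: MISS | VC [25, 23, 17, 9, 7]
  [18] addr=0x3d blk=7 s=3: VC-HIT | VC [25, 23, 17, 9, 11]

VC = [25, 23, 17, 9, 11]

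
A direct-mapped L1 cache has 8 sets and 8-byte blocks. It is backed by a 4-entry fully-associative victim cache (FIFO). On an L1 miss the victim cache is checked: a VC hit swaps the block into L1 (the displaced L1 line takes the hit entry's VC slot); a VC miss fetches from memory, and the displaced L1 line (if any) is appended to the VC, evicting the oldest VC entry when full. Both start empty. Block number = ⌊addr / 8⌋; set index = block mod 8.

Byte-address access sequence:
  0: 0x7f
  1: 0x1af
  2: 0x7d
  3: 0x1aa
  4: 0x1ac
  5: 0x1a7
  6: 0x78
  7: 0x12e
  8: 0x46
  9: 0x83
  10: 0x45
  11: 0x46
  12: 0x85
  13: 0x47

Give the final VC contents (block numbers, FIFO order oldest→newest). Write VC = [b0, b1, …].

0: 0x7f (blk 15, set 7) → MISS  vc=[]
1: 0x1af (blk 53, set 5) → MISS  vc=[]
2: 0x7d (blk 15, set 7) → L1-HIT  vc=[]
3: 0x1aa (blk 53, set 5) → L1-HIT  vc=[]
4: 0x1ac (blk 53, set 5) → L1-HIT  vc=[]
5: 0x1a7 (blk 52, set 4) → MISS  vc=[]
6: 0x78 (blk 15, set 7) → L1-HIT  vc=[]
7: 0x12e (blk 37, set 5) → MISS  vc=[53]
8: 0x46 (blk 8, set 0) → MISS  vc=[53]
9: 0x83 (blk 16, set 0) → MISS  vc=[53, 8]
10: 0x45 (blk 8, set 0) → VC-HIT  vc=[53, 16]
11: 0x46 (blk 8, set 0) → L1-HIT  vc=[53, 16]
12: 0x85 (blk 16, set 0) → VC-HIT  vc=[53, 8]
13: 0x47 (blk 8, set 0) → VC-HIT  vc=[53, 16]

VC = [53, 16]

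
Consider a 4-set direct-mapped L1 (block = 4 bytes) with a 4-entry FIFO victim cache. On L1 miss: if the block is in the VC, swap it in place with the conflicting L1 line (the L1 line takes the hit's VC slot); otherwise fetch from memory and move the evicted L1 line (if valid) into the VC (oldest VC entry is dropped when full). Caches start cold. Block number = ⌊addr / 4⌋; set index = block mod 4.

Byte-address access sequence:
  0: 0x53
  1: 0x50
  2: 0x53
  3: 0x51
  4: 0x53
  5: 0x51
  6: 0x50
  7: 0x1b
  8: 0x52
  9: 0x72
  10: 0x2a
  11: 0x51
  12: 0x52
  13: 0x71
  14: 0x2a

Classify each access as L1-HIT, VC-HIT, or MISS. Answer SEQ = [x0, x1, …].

#0 0x53→b20/s0 MISS; vc=[]
#1 0x50→b20/s0 L1-HIT; vc=[]
#2 0x53→b20/s0 L1-HIT; vc=[]
#3 0x51→b20/s0 L1-HIT; vc=[]
#4 0x53→b20/s0 L1-HIT; vc=[]
#5 0x51→b20/s0 L1-HIT; vc=[]
#6 0x50→b20/s0 L1-HIT; vc=[]
#7 0x1b→b6/s2 MISS; vc=[]
#8 0x52→b20/s0 L1-HIT; vc=[]
#9 0x72→b28/s0 MISS; vc=[20]
#10 0x2a→b10/s2 MISS; vc=[20,6]
#11 0x51→b20/s0 VC-HIT; vc=[28,6]
#12 0x52→b20/s0 L1-HIT; vc=[28,6]
#13 0x71→b28/s0 VC-HIT; vc=[20,6]
#14 0x2a→b10/s2 L1-HIT; vc=[20,6]

SEQ = [MISS, L1-HIT, L1-HIT, L1-HIT, L1-HIT, L1-HIT, L1-HIT, MISS, L1-HIT, MISS, MISS, VC-HIT, L1-HIT, VC-HIT, L1-HIT]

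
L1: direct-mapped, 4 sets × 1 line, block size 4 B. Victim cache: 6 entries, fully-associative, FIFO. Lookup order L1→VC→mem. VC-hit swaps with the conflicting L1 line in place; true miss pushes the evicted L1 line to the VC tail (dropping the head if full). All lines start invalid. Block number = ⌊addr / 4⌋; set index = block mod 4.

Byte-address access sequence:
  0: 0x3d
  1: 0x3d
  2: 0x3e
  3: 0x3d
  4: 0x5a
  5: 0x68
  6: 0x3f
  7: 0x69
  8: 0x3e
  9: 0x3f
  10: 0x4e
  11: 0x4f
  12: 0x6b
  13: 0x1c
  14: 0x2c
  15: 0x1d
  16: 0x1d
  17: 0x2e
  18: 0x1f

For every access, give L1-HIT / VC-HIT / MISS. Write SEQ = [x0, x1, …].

0: 0x3d (blk 15, set 3) → MISS  vc=[]
1: 0x3d (blk 15, set 3) → L1-HIT  vc=[]
2: 0x3e (blk 15, set 3) → L1-HIT  vc=[]
3: 0x3d (blk 15, set 3) → L1-HIT  vc=[]
4: 0x5a (blk 22, set 2) → MISS  vc=[]
5: 0x68 (blk 26, set 2) → MISS  vc=[22]
6: 0x3f (blk 15, set 3) → L1-HIT  vc=[22]
7: 0x69 (blk 26, set 2) → L1-HIT  vc=[22]
8: 0x3e (blk 15, set 3) → L1-HIT  vc=[22]
9: 0x3f (blk 15, set 3) → L1-HIT  vc=[22]
10: 0x4e (blk 19, set 3) → MISS  vc=[22, 15]
11: 0x4f (blk 19, set 3) → L1-HIT  vc=[22, 15]
12: 0x6b (blk 26, set 2) → L1-HIT  vc=[22, 15]
13: 0x1c (blk 7, set 3) → MISS  vc=[22, 15, 19]
14: 0x2c (blk 11, set 3) → MISS  vc=[22, 15, 19, 7]
15: 0x1d (blk 7, set 3) → VC-HIT  vc=[22, 15, 19, 11]
16: 0x1d (blk 7, set 3) → L1-HIT  vc=[22, 15, 19, 11]
17: 0x2e (blk 11, set 3) → VC-HIT  vc=[22, 15, 19, 7]
18: 0x1f (blk 7, set 3) → VC-HIT  vc=[22, 15, 19, 11]

SEQ = [MISS, L1-HIT, L1-HIT, L1-HIT, MISS, MISS, L1-HIT, L1-HIT, L1-HIT, L1-HIT, MISS, L1-HIT, L1-HIT, MISS, MISS, VC-HIT, L1-HIT, VC-HIT, VC-HIT]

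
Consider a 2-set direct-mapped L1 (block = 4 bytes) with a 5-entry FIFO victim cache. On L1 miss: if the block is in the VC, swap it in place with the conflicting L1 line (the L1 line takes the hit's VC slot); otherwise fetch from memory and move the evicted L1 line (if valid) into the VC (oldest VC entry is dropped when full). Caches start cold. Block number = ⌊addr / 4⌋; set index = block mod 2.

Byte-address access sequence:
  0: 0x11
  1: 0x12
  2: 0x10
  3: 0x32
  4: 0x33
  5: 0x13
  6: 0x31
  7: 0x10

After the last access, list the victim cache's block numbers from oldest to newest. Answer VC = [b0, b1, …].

VC = [12]

0: 0x11 (blk 4, set 0) → MISS  vc=[]
1: 0x12 (blk 4, set 0) → L1-HIT  vc=[]
2: 0x10 (blk 4, set 0) → L1-HIT  vc=[]
3: 0x32 (blk 12, set 0) → MISS  vc=[4]
4: 0x33 (blk 12, set 0) → L1-HIT  vc=[4]
5: 0x13 (blk 4, set 0) → VC-HIT  vc=[12]
6: 0x31 (blk 12, set 0) → VC-HIT  vc=[4]
7: 0x10 (blk 4, set 0) → VC-HIT  vc=[12]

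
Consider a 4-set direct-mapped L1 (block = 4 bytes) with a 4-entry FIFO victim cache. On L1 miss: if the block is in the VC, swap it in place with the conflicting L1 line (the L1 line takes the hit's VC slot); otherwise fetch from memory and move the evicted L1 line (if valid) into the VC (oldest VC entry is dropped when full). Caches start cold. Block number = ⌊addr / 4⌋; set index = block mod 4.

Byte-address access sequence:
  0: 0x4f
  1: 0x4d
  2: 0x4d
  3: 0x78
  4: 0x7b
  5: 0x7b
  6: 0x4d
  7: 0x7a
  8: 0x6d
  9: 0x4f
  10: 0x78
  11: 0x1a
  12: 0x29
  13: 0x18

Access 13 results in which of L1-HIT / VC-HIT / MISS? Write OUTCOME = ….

OUTCOME = VC-HIT

#0 0x4f→b19/s3 MISS; vc=[]
#1 0x4d→b19/s3 L1-HIT; vc=[]
#2 0x4d→b19/s3 L1-HIT; vc=[]
#3 0x78→b30/s2 MISS; vc=[]
#4 0x7b→b30/s2 L1-HIT; vc=[]
#5 0x7b→b30/s2 L1-HIT; vc=[]
#6 0x4d→b19/s3 L1-HIT; vc=[]
#7 0x7a→b30/s2 L1-HIT; vc=[]
#8 0x6d→b27/s3 MISS; vc=[19]
#9 0x4f→b19/s3 VC-HIT; vc=[27]
#10 0x78→b30/s2 L1-HIT; vc=[27]
#11 0x1a→b6/s2 MISS; vc=[27,30]
#12 0x29→b10/s2 MISS; vc=[27,30,6]
#13 0x18→b6/s2 VC-HIT; vc=[27,30,10]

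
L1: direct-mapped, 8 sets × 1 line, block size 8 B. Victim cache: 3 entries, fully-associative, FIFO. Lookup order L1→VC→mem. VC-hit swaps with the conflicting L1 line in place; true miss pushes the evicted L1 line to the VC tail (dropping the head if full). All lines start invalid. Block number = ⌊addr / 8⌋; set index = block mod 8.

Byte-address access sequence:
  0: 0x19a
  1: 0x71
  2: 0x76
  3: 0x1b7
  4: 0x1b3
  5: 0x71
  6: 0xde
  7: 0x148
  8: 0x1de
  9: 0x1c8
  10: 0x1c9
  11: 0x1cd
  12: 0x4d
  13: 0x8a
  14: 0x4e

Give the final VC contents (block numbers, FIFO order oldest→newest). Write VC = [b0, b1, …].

#0 0x19a→b51/s3 MISS; vc=[]
#1 0x71→b14/s6 MISS; vc=[]
#2 0x76→b14/s6 L1-HIT; vc=[]
#3 0x1b7→b54/s6 MISS; vc=[14]
#4 0x1b3→b54/s6 L1-HIT; vc=[14]
#5 0x71→b14/s6 VC-HIT; vc=[54]
#6 0xde→b27/s3 MISS; vc=[54,51]
#7 0x148→b41/s1 MISS; vc=[54,51]
#8 0x1de→b59/s3 MISS; vc=[54,51,27]
#9 0x1c8→b57/s1 MISS; vc=[51,27,41]
#10 0x1c9→b57/s1 L1-HIT; vc=[51,27,41]
#11 0x1cd→b57/s1 L1-HIT; vc=[51,27,41]
#12 0x4d→b9/s1 MISS; vc=[27,41,57]
#13 0x8a→b17/s1 MISS; vc=[41,57,9]
#14 0x4e→b9/s1 VC-HIT; vc=[41,57,17]

VC = [41, 57, 17]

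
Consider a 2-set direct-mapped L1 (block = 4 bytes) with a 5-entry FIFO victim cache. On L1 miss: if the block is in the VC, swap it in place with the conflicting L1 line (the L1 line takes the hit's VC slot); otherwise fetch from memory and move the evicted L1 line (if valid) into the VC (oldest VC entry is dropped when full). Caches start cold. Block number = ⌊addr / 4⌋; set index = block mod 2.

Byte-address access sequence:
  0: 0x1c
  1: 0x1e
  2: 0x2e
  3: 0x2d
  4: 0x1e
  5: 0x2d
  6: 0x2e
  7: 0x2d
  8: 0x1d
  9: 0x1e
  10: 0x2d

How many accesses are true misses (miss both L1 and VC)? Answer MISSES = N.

#0 0x1c→b7/s1 MISS; vc=[]
#1 0x1e→b7/s1 L1-HIT; vc=[]
#2 0x2e→b11/s1 MISS; vc=[7]
#3 0x2d→b11/s1 L1-HIT; vc=[7]
#4 0x1e→b7/s1 VC-HIT; vc=[11]
#5 0x2d→b11/s1 VC-HIT; vc=[7]
#6 0x2e→b11/s1 L1-HIT; vc=[7]
#7 0x2d→b11/s1 L1-HIT; vc=[7]
#8 0x1d→b7/s1 VC-HIT; vc=[11]
#9 0x1e→b7/s1 L1-HIT; vc=[11]
#10 0x2d→b11/s1 VC-HIT; vc=[7]

MISSES = 2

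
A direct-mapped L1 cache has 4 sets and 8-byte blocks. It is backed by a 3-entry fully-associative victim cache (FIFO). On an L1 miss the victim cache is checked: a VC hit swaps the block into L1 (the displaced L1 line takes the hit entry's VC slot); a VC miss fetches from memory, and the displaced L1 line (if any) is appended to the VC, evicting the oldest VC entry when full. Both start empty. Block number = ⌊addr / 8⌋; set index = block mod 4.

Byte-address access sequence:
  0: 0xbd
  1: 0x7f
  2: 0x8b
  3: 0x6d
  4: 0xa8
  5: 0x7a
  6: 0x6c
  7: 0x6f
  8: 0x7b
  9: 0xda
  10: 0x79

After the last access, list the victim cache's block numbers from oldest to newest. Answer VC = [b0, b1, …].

VC = [17, 21, 27]

#0 0xbd→b23/s3 MISS; vc=[]
#1 0x7f→b15/s3 MISS; vc=[23]
#2 0x8b→b17/s1 MISS; vc=[23]
#3 0x6d→b13/s1 MISS; vc=[23,17]
#4 0xa8→b21/s1 MISS; vc=[23,17,13]
#5 0x7a→b15/s3 L1-HIT; vc=[23,17,13]
#6 0x6c→b13/s1 VC-HIT; vc=[23,17,21]
#7 0x6f→b13/s1 L1-HIT; vc=[23,17,21]
#8 0x7b→b15/s3 L1-HIT; vc=[23,17,21]
#9 0xda→b27/s3 MISS; vc=[17,21,15]
#10 0x79→b15/s3 VC-HIT; vc=[17,21,27]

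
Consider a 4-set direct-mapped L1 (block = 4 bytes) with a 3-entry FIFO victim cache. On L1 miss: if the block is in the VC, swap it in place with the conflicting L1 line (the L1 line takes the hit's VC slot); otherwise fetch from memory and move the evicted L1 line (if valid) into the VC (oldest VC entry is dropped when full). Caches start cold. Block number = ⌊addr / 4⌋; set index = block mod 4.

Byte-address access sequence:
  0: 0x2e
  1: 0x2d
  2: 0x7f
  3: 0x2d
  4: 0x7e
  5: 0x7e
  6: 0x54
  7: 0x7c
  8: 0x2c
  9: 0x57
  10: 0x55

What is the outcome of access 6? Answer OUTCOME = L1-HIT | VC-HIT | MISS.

  [0] addr=0x2e blk=11 s=3: MISS | VC []
  [1] addr=0x2d blk=11 s=3: L1-HIT | VC []
  [2] addr=0x7f blk=31 s=3: MISS | VC [11]
  [3] addr=0x2d blk=11 s=3: VC-HIT | VC [31]
  [4] addr=0x7e blk=31 s=3: VC-HIT | VC [11]
  [5] addr=0x7e blk=31 s=3: L1-HIT | VC [11]
  [6] addr=0x54 blk=21 s=1: MISS | VC [11]
  [7] addr=0x7c blk=31 s=3: L1-HIT | VC [11]
  [8] addr=0x2c blk=11 s=3: VC-HIT | VC [31]
  [9] addr=0x57 blk=21 s=1: L1-HIT | VC [31]
  [10] addr=0x55 blk=21 s=1: L1-HIT | VC [31]

OUTCOME = MISS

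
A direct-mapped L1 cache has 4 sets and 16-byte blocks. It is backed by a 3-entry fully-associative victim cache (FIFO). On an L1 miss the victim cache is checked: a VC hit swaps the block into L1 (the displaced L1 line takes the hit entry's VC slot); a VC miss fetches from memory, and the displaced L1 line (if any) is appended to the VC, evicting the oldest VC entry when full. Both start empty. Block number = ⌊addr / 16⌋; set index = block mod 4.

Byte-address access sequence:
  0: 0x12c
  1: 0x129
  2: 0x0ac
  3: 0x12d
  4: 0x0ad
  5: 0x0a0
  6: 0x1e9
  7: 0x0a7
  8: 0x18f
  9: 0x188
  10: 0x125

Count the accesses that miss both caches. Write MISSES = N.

MISSES = 4

0: 0x12c (blk 18, set 2) → MISS  vc=[]
1: 0x129 (blk 18, set 2) → L1-HIT  vc=[]
2: 0xac (blk 10, set 2) → MISS  vc=[18]
3: 0x12d (blk 18, set 2) → VC-HIT  vc=[10]
4: 0xad (blk 10, set 2) → VC-HIT  vc=[18]
5: 0xa0 (blk 10, set 2) → L1-HIT  vc=[18]
6: 0x1e9 (blk 30, set 2) → MISS  vc=[18, 10]
7: 0xa7 (blk 10, set 2) → VC-HIT  vc=[18, 30]
8: 0x18f (blk 24, set 0) → MISS  vc=[18, 30]
9: 0x188 (blk 24, set 0) → L1-HIT  vc=[18, 30]
10: 0x125 (blk 18, set 2) → VC-HIT  vc=[10, 30]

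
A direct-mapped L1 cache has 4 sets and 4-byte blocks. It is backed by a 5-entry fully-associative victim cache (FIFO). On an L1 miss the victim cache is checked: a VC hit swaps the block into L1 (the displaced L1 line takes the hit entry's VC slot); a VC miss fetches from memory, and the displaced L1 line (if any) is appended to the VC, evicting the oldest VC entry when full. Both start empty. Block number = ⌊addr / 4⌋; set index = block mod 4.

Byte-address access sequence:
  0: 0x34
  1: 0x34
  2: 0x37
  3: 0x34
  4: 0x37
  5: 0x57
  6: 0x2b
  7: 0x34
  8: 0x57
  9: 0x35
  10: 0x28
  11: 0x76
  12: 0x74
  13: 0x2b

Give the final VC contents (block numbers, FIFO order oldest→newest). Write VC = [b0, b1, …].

VC = [21, 13]

  [0] addr=0x34 blk=13 s=1: MISS | VC []
  [1] addr=0x34 blk=13 s=1: L1-HIT | VC []
  [2] addr=0x37 blk=13 s=1: L1-HIT | VC []
  [3] addr=0x34 blk=13 s=1: L1-HIT | VC []
  [4] addr=0x37 blk=13 s=1: L1-HIT | VC []
  [5] addr=0x57 blk=21 s=1: MISS | VC [13]
  [6] addr=0x2b blk=10 s=2: MISS | VC [13]
  [7] addr=0x34 blk=13 s=1: VC-HIT | VC [21]
  [8] addr=0x57 blk=21 s=1: VC-HIT | VC [13]
  [9] addr=0x35 blk=13 s=1: VC-HIT | VC [21]
  [10] addr=0x28 blk=10 s=2: L1-HIT | VC [21]
  [11] addr=0x76 blk=29 s=1: MISS | VC [21, 13]
  [12] addr=0x74 blk=29 s=1: L1-HIT | VC [21, 13]
  [13] addr=0x2b blk=10 s=2: L1-HIT | VC [21, 13]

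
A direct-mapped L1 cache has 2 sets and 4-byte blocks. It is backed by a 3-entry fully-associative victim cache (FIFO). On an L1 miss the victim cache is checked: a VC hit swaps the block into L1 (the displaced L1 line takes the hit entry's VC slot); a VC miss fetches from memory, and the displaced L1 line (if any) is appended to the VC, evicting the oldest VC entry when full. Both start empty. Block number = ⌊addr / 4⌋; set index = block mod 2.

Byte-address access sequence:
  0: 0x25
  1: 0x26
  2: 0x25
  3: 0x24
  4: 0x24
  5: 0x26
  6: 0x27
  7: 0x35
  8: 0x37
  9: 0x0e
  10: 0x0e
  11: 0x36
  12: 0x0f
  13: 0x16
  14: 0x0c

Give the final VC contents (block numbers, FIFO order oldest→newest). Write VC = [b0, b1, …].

  [0] addr=0x25 blk=9 s=1: MISS | VC []
  [1] addr=0x26 blk=9 s=1: L1-HIT | VC []
  [2] addr=0x25 blk=9 s=1: L1-HIT | VC []
  [3] addr=0x24 blk=9 s=1: L1-HIT | VC []
  [4] addr=0x24 blk=9 s=1: L1-HIT | VC []
  [5] addr=0x26 blk=9 s=1: L1-HIT | VC []
  [6] addr=0x27 blk=9 s=1: L1-HIT | VC []
  [7] addr=0x35 blk=13 s=1: MISS | VC [9]
  [8] addr=0x37 blk=13 s=1: L1-HIT | VC [9]
  [9] addr=0xe blk=3 s=1: MISS | VC [9, 13]
  [10] addr=0xe blk=3 s=1: L1-HIT | VC [9, 13]
  [11] addr=0x36 blk=13 s=1: VC-HIT | VC [9, 3]
  [12] addr=0xf blk=3 s=1: VC-HIT | VC [9, 13]
  [13] addr=0x16 blk=5 s=1: MISS | VC [9, 13, 3]
  [14] addr=0xc blk=3 s=1: VC-HIT | VC [9, 13, 5]

VC = [9, 13, 5]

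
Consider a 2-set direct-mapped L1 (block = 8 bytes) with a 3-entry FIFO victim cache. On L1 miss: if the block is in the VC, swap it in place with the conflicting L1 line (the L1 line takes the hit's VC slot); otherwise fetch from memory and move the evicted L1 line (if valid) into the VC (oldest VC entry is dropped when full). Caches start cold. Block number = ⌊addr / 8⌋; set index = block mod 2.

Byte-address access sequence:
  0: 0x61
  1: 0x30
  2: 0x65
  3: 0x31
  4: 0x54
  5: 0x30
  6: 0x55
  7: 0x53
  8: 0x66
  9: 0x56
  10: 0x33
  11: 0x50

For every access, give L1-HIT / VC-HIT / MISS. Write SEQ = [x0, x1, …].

SEQ = [MISS, MISS, VC-HIT, VC-HIT, MISS, VC-HIT, VC-HIT, L1-HIT, VC-HIT, VC-HIT, VC-HIT, VC-HIT]

#0 0x61→b12/s0 MISS; vc=[]
#1 0x30→b6/s0 MISS; vc=[12]
#2 0x65→b12/s0 VC-HIT; vc=[6]
#3 0x31→b6/s0 VC-HIT; vc=[12]
#4 0x54→b10/s0 MISS; vc=[12,6]
#5 0x30→b6/s0 VC-HIT; vc=[12,10]
#6 0x55→b10/s0 VC-HIT; vc=[12,6]
#7 0x53→b10/s0 L1-HIT; vc=[12,6]
#8 0x66→b12/s0 VC-HIT; vc=[10,6]
#9 0x56→b10/s0 VC-HIT; vc=[12,6]
#10 0x33→b6/s0 VC-HIT; vc=[12,10]
#11 0x50→b10/s0 VC-HIT; vc=[12,6]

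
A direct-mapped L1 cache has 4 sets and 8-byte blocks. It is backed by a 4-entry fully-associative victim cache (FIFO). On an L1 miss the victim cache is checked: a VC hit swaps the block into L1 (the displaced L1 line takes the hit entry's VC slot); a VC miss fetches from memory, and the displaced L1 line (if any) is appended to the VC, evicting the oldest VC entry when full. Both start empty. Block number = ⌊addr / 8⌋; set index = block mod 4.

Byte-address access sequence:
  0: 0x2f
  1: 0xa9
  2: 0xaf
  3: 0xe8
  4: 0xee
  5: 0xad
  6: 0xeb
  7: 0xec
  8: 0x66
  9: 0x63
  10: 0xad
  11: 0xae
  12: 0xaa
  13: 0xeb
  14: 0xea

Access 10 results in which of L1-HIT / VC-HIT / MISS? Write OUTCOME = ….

0: 0x2f (blk 5, set 1) → MISS  vc=[]
1: 0xa9 (blk 21, set 1) → MISS  vc=[5]
2: 0xaf (blk 21, set 1) → L1-HIT  vc=[5]
3: 0xe8 (blk 29, set 1) → MISS  vc=[5, 21]
4: 0xee (blk 29, set 1) → L1-HIT  vc=[5, 21]
5: 0xad (blk 21, set 1) → VC-HIT  vc=[5, 29]
6: 0xeb (blk 29, set 1) → VC-HIT  vc=[5, 21]
7: 0xec (blk 29, set 1) → L1-HIT  vc=[5, 21]
8: 0x66 (blk 12, set 0) → MISS  vc=[5, 21]
9: 0x63 (blk 12, set 0) → L1-HIT  vc=[5, 21]
10: 0xad (blk 21, set 1) → VC-HIT  vc=[5, 29]
11: 0xae (blk 21, set 1) → L1-HIT  vc=[5, 29]
12: 0xaa (blk 21, set 1) → L1-HIT  vc=[5, 29]
13: 0xeb (blk 29, set 1) → VC-HIT  vc=[5, 21]
14: 0xea (blk 29, set 1) → L1-HIT  vc=[5, 21]

OUTCOME = VC-HIT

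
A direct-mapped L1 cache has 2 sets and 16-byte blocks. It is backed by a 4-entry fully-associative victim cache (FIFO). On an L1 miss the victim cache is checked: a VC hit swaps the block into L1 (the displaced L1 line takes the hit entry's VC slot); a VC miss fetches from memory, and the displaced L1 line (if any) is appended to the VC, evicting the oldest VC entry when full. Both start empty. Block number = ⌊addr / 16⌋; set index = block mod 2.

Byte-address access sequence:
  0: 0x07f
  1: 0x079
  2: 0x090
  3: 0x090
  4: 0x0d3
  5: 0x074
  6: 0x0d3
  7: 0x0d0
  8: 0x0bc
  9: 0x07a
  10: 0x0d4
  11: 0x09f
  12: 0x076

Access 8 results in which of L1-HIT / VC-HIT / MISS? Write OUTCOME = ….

  [0] addr=0x7f blk=7 s=1: MISS | VC []
  [1] addr=0x79 blk=7 s=1: L1-HIT | VC []
  [2] addr=0x90 blk=9 s=1: MISS | VC [7]
  [3] addr=0x90 blk=9 s=1: L1-HIT | VC [7]
  [4] addr=0xd3 blk=13 s=1: MISS | VC [7, 9]
  [5] addr=0x74 blk=7 s=1: VC-HIT | VC [13, 9]
  [6] addr=0xd3 blk=13 s=1: VC-HIT | VC [7, 9]
  [7] addr=0xd0 blk=13 s=1: L1-HIT | VC [7, 9]
  [8] addr=0xbc blk=11 s=1: MISS | VC [7, 9, 13]
  [9] addr=0x7a blk=7 s=1: VC-HIT | VC [11, 9, 13]
  [10] addr=0xd4 blk=13 s=1: VC-HIT | VC [11, 9, 7]
  [11] addr=0x9f blk=9 s=1: VC-HIT | VC [11, 13, 7]
  [12] addr=0x76 blk=7 s=1: VC-HIT | VC [11, 13, 9]

OUTCOME = MISS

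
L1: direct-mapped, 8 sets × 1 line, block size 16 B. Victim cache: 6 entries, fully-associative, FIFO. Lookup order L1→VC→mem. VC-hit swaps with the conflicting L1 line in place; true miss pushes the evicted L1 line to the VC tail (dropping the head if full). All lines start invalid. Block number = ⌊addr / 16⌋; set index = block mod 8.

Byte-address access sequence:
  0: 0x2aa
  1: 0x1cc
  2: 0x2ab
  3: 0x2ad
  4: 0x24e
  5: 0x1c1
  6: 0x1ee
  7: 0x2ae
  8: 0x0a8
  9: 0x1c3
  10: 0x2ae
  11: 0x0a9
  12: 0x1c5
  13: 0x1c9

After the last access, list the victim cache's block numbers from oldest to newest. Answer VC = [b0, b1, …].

VC = [36, 42]

#0 0x2aa→b42/s2 MISS; vc=[]
#1 0x1cc→b28/s4 MISS; vc=[]
#2 0x2ab→b42/s2 L1-HIT; vc=[]
#3 0x2ad→b42/s2 L1-HIT; vc=[]
#4 0x24e→b36/s4 MISS; vc=[28]
#5 0x1c1→b28/s4 VC-HIT; vc=[36]
#6 0x1ee→b30/s6 MISS; vc=[36]
#7 0x2ae→b42/s2 L1-HIT; vc=[36]
#8 0xa8→b10/s2 MISS; vc=[36,42]
#9 0x1c3→b28/s4 L1-HIT; vc=[36,42]
#10 0x2ae→b42/s2 VC-HIT; vc=[36,10]
#11 0xa9→b10/s2 VC-HIT; vc=[36,42]
#12 0x1c5→b28/s4 L1-HIT; vc=[36,42]
#13 0x1c9→b28/s4 L1-HIT; vc=[36,42]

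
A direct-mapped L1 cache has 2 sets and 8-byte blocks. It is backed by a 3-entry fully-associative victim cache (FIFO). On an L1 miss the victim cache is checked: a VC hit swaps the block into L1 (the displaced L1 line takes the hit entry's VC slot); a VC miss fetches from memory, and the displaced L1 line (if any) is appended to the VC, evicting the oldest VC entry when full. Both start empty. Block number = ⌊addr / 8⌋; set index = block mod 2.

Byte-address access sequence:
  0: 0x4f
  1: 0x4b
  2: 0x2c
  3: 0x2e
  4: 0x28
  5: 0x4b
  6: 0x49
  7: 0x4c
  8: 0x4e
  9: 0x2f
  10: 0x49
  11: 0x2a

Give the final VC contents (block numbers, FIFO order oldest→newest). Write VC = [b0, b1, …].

  [0] addr=0x4f blk=9 s=1: MISS | VC []
  [1] addr=0x4b blk=9 s=1: L1-HIT | VC []
  [2] addr=0x2c blk=5 s=1: MISS | VC [9]
  [3] addr=0x2e blk=5 s=1: L1-HIT | VC [9]
  [4] addr=0x28 blk=5 s=1: L1-HIT | VC [9]
  [5] addr=0x4b blk=9 s=1: VC-HIT | VC [5]
  [6] addr=0x49 blk=9 s=1: L1-HIT | VC [5]
  [7] addr=0x4c blk=9 s=1: L1-HIT | VC [5]
  [8] addr=0x4e blk=9 s=1: L1-HIT | VC [5]
  [9] addr=0x2f blk=5 s=1: VC-HIT | VC [9]
  [10] addr=0x49 blk=9 s=1: VC-HIT | VC [5]
  [11] addr=0x2a blk=5 s=1: VC-HIT | VC [9]

VC = [9]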